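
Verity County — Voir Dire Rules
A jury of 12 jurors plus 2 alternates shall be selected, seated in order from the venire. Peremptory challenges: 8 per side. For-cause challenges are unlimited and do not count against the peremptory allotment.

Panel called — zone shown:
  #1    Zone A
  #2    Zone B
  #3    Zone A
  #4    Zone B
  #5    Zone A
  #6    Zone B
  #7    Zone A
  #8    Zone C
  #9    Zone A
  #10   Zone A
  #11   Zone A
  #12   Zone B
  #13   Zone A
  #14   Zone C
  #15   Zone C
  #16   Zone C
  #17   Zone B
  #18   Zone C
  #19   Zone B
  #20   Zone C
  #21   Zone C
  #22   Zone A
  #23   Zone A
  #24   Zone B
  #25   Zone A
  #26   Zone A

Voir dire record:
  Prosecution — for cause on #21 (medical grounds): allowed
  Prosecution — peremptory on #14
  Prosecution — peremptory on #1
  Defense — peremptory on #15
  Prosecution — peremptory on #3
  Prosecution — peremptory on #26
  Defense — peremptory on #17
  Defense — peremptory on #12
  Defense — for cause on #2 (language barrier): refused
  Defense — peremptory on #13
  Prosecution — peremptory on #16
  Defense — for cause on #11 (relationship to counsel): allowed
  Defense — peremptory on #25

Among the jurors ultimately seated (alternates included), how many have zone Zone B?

5

Removed: #1, #3, #11, #12, #13, #14, #15, #16, #17, #21, #25, #26.
Seated (14 incl. alternates): #2, #4, #5, #6, #7, #8, #9, #10, #18, #19, #20, #22, #23, #24.
Of those, in Zone B: #2, #4, #6, #19, #24 → 5.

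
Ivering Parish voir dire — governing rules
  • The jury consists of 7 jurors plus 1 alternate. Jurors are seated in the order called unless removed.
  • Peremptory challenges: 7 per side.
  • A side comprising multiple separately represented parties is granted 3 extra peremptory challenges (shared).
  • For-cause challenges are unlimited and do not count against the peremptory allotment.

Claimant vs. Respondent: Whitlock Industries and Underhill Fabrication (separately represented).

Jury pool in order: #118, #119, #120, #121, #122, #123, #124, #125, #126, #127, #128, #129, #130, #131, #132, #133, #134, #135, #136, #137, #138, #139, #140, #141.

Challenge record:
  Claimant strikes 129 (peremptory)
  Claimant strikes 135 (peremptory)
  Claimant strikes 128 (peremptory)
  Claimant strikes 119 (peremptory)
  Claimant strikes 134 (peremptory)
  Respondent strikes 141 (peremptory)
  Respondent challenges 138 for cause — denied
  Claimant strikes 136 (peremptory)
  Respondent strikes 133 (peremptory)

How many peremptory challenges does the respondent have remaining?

Respondent allotment: 7 base + 3 multi-party = 10.
Respondent peremptories used: #141, #133 — 2 (the for-cause on #138 doesn't count).
Remaining: 10 − 2 = 8.

8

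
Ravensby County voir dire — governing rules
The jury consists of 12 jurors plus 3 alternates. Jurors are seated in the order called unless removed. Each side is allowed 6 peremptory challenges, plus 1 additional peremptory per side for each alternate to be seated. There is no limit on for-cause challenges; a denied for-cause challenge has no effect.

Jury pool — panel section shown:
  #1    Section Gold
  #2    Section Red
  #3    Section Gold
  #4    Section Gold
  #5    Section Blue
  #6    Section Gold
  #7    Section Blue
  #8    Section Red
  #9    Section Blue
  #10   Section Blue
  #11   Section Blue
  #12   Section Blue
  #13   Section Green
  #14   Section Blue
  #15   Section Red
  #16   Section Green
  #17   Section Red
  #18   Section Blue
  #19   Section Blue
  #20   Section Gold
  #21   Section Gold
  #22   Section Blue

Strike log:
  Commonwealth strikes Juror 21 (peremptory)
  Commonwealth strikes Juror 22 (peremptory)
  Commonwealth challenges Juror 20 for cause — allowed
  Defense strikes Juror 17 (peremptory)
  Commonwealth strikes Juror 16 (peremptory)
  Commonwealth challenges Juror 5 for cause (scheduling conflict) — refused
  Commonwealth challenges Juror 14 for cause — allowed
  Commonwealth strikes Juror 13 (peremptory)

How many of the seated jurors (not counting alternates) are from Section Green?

0

Removed: #13, #14, #16, #17, #20, #21, #22.
Seated jurors 1–12: #1, #2, #3, #4, #5, #6, #7, #8, #9, #10, #11, #12 (alternates #15, #18, #19 not counted).
None of those are in Section Green → 0.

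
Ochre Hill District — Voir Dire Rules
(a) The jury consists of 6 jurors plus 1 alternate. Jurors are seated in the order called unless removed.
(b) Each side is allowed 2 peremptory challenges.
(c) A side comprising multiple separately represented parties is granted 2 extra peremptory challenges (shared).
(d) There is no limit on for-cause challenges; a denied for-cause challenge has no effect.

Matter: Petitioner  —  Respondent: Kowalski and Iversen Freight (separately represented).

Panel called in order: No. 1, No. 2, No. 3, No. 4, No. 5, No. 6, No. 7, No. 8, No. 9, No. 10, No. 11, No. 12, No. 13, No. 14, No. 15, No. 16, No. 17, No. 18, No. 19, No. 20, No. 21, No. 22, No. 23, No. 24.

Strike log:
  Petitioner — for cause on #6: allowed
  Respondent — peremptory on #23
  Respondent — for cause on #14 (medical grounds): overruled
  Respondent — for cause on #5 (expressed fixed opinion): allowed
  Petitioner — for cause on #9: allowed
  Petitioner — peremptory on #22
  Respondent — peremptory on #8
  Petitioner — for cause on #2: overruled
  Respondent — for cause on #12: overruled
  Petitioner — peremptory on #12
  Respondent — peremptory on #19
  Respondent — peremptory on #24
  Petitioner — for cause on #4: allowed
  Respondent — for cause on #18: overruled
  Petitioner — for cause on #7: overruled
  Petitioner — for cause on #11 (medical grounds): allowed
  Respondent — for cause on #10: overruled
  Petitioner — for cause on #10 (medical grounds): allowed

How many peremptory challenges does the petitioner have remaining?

0

Petitioner allotment: 2.
Petitioner peremptories used: #22, #12 — 2 (for-cause on #6, #9, #2, #4, #7, #11, #10 don't count).
Remaining: 2 − 2 = 0.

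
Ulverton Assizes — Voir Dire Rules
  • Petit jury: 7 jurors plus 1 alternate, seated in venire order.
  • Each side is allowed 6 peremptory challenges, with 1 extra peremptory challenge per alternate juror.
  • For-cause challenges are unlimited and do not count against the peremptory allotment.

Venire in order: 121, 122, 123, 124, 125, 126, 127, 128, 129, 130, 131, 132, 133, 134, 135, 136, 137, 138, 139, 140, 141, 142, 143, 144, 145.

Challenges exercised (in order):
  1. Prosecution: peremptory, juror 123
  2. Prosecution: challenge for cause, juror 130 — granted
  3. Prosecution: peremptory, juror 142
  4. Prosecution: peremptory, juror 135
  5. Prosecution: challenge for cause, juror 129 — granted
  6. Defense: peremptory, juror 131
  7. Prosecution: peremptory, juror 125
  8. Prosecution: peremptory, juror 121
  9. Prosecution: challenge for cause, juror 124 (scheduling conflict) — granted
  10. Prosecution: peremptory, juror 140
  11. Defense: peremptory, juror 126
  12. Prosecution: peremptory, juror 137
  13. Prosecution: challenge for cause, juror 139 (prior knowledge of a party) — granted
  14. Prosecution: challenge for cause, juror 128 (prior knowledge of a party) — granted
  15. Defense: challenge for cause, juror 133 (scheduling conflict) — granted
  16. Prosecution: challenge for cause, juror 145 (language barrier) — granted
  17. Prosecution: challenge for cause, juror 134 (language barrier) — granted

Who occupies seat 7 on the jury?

Removed: #121, #123, #124, #125, #126, #128, #129, #130, #131, #133, #134, #135, #137, #139, #140, #142, #145.
Seating in order: seats 1–7 → #122, #127, #132, #136, #138, #141, #143; alternates → #144.
So seat 7 is #143.

143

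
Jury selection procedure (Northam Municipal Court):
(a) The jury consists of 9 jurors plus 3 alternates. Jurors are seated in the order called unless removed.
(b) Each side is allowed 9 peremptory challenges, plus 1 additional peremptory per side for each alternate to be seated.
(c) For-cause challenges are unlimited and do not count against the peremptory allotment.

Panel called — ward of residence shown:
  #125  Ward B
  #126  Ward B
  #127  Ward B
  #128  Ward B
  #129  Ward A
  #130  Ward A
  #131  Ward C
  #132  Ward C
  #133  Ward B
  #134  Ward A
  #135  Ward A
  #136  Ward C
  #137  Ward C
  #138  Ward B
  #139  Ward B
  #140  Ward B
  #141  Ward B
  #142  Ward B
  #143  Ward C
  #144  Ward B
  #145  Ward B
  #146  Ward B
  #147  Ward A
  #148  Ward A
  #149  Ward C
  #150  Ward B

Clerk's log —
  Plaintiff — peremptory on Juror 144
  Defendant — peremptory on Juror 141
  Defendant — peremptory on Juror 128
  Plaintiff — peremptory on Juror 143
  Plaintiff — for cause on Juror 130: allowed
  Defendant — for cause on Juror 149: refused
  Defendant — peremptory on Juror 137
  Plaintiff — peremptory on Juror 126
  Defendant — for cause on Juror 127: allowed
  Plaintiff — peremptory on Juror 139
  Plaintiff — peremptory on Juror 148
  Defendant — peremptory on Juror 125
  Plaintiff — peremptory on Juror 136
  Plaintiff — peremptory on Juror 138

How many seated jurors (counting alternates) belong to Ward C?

Removed: #125, #126, #127, #128, #130, #136, #137, #138, #139, #141, #143, #144, #148.
Seated (12 incl. alternates): #129, #131, #132, #133, #134, #135, #140, #142, #145, #146, #147, #149.
Of those, in Ward C: #131, #132, #149 → 3.

3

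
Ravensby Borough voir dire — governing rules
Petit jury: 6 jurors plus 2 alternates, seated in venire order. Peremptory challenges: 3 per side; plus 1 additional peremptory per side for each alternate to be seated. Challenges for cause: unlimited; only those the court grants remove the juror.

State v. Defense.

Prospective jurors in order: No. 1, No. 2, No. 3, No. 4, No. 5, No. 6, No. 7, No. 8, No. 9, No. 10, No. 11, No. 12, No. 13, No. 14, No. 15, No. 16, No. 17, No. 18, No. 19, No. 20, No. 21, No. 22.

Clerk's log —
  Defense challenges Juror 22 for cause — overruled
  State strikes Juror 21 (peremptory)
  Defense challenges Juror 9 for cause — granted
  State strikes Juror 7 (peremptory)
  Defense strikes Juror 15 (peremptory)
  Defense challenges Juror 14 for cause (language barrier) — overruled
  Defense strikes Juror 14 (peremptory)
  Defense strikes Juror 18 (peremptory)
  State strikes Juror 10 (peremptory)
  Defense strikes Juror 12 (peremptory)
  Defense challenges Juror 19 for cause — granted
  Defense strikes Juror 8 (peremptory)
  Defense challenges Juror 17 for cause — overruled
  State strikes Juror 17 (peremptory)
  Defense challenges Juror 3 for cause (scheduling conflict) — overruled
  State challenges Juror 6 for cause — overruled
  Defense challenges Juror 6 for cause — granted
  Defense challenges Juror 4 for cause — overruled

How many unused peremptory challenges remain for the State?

1

State allotment: 3 base + 1 × 2 alternates = 5.
State peremptories used: #21, #7, #10, #17 — 4 (the for-cause on #6 doesn't count).
Remaining: 5 − 4 = 1.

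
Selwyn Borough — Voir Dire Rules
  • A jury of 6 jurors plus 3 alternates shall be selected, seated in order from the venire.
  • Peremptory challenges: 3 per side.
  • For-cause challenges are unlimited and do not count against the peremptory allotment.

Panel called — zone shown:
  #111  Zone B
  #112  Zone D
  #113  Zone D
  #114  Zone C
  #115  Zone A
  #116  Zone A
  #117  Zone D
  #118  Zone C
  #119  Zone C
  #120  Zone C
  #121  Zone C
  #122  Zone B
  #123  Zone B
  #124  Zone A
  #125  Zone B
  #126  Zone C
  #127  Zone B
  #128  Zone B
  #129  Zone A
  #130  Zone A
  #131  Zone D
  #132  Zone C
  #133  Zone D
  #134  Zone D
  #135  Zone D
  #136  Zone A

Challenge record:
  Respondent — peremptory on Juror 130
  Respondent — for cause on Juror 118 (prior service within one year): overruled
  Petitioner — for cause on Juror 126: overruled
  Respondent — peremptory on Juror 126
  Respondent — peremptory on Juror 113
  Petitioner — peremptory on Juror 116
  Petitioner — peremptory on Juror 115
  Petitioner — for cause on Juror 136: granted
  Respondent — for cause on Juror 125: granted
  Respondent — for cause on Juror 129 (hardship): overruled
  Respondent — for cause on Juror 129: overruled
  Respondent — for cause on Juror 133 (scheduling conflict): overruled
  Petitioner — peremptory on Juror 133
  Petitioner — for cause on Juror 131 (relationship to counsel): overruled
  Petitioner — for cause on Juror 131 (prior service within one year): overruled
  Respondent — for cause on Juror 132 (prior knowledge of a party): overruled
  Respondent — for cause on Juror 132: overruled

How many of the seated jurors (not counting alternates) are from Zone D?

Removed: #113, #115, #116, #125, #126, #130, #133, #136.
Seated jurors 1–6: #111, #112, #114, #117, #118, #119 (alternates #120, #121, #122 not counted).
Of those, in Zone D: #112, #117 → 2.

2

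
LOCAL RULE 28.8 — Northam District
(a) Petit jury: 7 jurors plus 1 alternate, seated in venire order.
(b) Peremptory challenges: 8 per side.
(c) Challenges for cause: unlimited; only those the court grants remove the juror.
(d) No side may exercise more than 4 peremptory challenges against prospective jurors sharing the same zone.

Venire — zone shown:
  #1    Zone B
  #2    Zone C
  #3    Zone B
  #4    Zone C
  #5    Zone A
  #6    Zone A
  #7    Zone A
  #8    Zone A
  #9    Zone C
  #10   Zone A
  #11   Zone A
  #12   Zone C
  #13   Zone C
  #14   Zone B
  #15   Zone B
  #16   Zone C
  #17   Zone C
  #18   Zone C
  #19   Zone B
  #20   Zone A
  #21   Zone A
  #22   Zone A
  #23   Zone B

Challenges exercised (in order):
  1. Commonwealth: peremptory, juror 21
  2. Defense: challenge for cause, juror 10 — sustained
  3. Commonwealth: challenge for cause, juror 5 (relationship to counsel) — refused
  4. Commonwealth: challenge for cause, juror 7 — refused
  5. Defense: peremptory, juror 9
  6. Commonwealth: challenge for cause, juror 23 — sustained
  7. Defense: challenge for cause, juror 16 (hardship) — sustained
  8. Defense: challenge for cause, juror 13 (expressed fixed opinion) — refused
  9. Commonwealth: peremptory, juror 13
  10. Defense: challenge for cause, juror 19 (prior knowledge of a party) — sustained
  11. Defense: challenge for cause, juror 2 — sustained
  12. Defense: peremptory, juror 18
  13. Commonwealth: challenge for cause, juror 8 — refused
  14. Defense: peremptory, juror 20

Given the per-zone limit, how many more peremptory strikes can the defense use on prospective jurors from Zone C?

2

Defense peremptories so far: #9, #18, #20 — 3 of 8 used, 5 left overall.
Against Zone C: #9, #18 — 2 used; per-zone cap 4 leaves 2.
Binding limit: min(5, 2) = 2.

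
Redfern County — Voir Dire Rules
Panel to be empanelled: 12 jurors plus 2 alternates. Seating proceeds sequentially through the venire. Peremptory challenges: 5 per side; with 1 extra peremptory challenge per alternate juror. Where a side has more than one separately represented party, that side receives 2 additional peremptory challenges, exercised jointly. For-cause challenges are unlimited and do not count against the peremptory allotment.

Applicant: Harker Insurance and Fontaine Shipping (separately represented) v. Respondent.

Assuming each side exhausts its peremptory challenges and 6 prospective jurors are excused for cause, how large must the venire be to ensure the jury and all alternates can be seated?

36

Seats to fill: 12 + 2 alternates = 14.
Peremptories — Applicant: 5 + 1×2 + 2 = 9; Respondent: 5 + 1×2 = 7; total 16.
For-cause removals: 6.
Minimum venire: 14 + 16 + 6 = 36.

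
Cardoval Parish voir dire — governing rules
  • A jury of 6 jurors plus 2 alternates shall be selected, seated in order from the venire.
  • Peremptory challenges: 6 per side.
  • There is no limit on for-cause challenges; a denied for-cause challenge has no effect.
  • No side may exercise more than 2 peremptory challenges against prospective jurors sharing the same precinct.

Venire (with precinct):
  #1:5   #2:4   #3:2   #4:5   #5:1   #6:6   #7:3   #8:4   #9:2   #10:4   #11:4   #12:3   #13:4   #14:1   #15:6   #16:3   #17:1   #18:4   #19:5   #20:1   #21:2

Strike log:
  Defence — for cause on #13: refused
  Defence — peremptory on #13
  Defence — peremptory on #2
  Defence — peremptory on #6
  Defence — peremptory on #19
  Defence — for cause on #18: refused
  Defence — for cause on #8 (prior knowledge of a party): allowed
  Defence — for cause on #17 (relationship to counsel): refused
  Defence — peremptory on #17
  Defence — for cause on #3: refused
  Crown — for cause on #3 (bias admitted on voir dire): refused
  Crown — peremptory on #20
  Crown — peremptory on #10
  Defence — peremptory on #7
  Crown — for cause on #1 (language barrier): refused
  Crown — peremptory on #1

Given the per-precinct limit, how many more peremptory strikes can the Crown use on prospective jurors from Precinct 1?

Crown peremptories so far: #20, #10, #1 — 3 of 6 used, 3 left overall.
Against Precinct 1: #20 — 1 used; per-precinct cap 2 leaves 1.
Binding limit: min(3, 1) = 1.

1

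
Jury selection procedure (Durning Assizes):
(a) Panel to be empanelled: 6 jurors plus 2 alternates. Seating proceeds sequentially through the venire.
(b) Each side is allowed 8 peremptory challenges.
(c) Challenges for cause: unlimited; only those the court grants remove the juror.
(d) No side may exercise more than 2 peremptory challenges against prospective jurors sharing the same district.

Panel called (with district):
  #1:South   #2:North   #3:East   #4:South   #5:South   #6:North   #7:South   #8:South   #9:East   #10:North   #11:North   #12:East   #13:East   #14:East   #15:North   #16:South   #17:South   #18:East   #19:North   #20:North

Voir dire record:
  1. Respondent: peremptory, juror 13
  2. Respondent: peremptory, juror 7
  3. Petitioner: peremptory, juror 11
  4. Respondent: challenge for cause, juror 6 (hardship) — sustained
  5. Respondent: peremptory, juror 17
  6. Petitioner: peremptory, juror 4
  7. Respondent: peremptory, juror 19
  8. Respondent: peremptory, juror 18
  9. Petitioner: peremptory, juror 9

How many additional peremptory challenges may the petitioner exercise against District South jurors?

1

Petitioner peremptories so far: #11, #4, #9 — 3 of 8 used, 5 left overall.
Against District South: #4 — 1 used; per-district cap 2 leaves 1.
Binding limit: min(5, 1) = 1.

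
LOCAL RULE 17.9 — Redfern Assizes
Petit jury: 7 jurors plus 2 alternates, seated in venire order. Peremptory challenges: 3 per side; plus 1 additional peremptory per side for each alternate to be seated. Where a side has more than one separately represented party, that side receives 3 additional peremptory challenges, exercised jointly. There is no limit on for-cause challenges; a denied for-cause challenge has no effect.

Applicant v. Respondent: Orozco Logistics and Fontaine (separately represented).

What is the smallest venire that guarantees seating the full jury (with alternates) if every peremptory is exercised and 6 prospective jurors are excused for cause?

28

Seats to fill: 7 + 2 alternates = 9.
Peremptories — Applicant: 3 + 1×2 = 5; Respondent: 3 + 1×2 + 3 = 8; total 13.
For-cause removals: 6.
Minimum venire: 9 + 13 + 6 = 28.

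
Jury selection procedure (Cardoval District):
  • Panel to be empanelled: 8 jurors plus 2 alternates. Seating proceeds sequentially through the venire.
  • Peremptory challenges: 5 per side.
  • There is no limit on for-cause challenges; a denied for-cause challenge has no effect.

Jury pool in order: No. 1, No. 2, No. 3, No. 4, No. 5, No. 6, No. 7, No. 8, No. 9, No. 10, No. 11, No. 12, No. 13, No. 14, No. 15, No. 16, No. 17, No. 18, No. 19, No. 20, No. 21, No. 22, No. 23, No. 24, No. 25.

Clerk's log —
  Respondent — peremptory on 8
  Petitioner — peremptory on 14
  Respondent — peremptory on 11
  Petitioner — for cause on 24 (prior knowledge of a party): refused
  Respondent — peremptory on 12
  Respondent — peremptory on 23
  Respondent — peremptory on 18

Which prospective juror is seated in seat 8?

9

Removed: #8, #11, #12, #14, #18, #23. (#24 stays — for-cause denied.)
Seating in order: seats 1–8 → #1, #2, #3, #4, #5, #6, #7, #9; alternates → #10, #13.
So seat 8 is #9.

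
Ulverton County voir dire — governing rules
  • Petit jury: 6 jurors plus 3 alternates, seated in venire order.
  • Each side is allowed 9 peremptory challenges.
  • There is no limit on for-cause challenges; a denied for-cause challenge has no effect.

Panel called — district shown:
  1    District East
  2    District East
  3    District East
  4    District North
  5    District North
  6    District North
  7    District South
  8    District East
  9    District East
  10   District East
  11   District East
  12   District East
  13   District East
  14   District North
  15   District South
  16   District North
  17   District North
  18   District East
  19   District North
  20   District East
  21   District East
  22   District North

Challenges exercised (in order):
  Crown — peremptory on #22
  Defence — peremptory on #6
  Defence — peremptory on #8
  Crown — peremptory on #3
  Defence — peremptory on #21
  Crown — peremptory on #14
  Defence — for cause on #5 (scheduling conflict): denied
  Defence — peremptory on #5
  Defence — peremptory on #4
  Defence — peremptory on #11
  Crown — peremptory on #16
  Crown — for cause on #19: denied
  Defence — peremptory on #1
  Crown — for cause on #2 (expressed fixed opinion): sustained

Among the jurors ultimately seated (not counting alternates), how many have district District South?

2

Removed: #1, #2, #3, #4, #5, #6, #8, #11, #14, #16, #21, #22.
Seated jurors 1–6: #7, #9, #10, #12, #13, #15 (alternates #17, #18, #19 not counted).
Of those, in District South: #7, #15 → 2.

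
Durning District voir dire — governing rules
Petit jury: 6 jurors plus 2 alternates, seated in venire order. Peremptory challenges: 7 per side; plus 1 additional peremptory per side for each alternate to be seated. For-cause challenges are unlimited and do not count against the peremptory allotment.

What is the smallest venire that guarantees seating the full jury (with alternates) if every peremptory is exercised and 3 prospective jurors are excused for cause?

29

Seats to fill: 6 + 2 alternates = 8.
Peremptories: 7 + 1×2 = 9 per side × 2 sides = 18.
For-cause removals: 3.
Minimum venire: 8 + 18 + 3 = 29.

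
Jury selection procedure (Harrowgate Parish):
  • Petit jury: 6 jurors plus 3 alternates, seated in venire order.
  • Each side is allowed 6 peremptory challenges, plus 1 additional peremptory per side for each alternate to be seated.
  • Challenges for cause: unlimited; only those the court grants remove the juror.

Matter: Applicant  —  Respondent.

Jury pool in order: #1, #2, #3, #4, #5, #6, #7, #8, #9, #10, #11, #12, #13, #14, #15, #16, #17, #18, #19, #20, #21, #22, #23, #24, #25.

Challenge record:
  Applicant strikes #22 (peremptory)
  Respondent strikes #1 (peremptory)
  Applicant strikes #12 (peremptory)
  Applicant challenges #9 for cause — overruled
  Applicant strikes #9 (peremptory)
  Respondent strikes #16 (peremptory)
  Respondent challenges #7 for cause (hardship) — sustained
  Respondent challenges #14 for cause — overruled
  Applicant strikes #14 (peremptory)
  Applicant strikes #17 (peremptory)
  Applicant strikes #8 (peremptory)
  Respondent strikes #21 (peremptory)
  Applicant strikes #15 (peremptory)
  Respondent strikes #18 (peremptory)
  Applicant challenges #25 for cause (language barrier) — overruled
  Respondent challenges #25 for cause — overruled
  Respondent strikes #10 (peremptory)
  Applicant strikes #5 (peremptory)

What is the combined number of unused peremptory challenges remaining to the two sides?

5

Applicant allotment: 6 base + 1 × 3 alternates = 9. Respondent allotment: 6 base + 1 × 3 alternates = 9.
Applicant peremptories used: #22, #12, #9, #14, #17, #8, #15, #5 — 8 (for-cause on #9, #25 don't count).
Respondent peremptories used: #1, #16, #21, #18, #10 — 5 (for-cause on #7, #14, #25 don't count).
Remaining: (9 − 8) + (9 − 5) = 5.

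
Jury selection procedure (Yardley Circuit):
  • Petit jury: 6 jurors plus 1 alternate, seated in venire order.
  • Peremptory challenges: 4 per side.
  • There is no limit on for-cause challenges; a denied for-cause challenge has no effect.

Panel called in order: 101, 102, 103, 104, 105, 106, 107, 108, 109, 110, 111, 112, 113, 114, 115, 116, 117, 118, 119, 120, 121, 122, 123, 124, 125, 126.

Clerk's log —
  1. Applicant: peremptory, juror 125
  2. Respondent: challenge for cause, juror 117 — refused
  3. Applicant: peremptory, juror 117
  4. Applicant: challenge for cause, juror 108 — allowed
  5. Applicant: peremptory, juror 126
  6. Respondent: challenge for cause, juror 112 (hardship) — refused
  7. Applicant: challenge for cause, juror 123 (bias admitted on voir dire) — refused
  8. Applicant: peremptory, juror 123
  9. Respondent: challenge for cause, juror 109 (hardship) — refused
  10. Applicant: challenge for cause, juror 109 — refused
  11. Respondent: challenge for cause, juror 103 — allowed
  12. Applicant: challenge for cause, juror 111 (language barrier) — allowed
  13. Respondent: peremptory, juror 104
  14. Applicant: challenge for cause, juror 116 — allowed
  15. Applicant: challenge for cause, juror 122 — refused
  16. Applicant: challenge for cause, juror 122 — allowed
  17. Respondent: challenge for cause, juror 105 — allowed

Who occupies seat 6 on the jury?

Removed: #103, #104, #105, #108, #111, #116, #117, #122, #123, #125, #126. (#109, #112 stay — for-cause denied.)
Filling seats in venire order through position 6: #101, #102, #106, #107, #109, #110.
So seat 6 is #110.

110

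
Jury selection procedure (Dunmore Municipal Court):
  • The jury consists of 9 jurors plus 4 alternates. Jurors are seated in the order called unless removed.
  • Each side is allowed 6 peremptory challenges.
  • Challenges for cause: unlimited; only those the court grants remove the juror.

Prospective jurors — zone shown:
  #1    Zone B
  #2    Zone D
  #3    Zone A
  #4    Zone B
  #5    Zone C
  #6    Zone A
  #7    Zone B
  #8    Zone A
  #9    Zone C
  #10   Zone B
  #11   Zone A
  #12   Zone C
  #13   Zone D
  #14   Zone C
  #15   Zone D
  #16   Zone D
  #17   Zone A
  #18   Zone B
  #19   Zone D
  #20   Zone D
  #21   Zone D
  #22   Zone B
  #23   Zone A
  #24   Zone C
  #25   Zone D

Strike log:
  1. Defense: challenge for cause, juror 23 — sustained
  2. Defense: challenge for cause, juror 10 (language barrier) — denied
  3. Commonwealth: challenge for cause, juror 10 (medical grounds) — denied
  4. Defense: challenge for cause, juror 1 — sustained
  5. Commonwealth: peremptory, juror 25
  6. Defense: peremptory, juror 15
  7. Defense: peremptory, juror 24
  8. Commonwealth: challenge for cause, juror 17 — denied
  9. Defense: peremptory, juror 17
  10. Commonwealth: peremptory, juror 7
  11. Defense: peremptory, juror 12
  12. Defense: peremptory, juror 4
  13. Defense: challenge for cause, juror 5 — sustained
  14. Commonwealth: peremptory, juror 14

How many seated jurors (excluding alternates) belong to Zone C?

Removed: #1, #4, #5, #7, #12, #14, #15, #17, #23, #24, #25.
Seated jurors 1–9: #2, #3, #6, #8, #9, #10, #11, #13, #16 (alternates #18, #19, #20, #21 not counted).
Of those, in Zone C: #9 → 1.

1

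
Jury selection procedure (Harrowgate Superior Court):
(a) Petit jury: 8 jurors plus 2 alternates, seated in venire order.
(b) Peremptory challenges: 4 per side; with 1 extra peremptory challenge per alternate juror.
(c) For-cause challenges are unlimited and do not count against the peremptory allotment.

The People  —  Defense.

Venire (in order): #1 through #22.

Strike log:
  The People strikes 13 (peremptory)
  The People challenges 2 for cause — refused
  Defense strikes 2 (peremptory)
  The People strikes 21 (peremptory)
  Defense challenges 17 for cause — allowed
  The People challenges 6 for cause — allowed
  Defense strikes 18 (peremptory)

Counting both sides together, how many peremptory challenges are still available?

8

The People allotment: 4 base + 1 × 2 alternates = 6. Defense allotment: 4 base + 1 × 2 alternates = 6.
The People peremptories used: #13, #21 — 2 (for-cause on #2, #6 don't count).
Defense peremptories used: #2, #18 — 2 (the for-cause on #17 doesn't count).
Remaining: (6 − 2) + (6 − 2) = 8.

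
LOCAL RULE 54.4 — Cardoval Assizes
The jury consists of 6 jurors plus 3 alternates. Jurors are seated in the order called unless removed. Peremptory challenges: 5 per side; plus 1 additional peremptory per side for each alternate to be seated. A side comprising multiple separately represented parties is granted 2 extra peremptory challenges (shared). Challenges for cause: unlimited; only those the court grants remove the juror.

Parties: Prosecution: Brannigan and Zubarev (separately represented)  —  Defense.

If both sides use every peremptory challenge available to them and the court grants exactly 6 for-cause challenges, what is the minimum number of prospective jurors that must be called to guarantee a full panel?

33

Seats to fill: 6 + 3 alternates = 9.
Peremptories — Prosecution: 5 + 1×3 + 2 = 10; Defense: 5 + 1×3 = 8; total 18.
For-cause removals: 6.
Minimum venire: 9 + 18 + 6 = 33.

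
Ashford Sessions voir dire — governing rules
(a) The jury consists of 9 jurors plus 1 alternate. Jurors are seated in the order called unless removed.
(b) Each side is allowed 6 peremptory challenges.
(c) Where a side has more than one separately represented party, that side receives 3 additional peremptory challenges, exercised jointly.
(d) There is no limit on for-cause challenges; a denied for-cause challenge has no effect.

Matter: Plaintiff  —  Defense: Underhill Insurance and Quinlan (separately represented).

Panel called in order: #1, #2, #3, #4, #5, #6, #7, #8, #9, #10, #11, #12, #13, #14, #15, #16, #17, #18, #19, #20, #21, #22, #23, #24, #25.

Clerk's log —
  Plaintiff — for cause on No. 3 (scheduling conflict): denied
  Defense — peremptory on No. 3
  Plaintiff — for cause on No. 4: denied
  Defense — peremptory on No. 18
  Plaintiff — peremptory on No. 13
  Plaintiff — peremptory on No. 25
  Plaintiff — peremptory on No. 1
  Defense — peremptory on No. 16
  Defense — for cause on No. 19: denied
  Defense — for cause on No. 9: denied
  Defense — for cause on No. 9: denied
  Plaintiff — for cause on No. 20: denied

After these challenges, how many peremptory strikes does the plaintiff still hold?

Plaintiff allotment: 6.
Plaintiff peremptories used: #13, #25, #1 — 3 (for-cause on #3, #4, #20 don't count).
Remaining: 6 − 3 = 3.

3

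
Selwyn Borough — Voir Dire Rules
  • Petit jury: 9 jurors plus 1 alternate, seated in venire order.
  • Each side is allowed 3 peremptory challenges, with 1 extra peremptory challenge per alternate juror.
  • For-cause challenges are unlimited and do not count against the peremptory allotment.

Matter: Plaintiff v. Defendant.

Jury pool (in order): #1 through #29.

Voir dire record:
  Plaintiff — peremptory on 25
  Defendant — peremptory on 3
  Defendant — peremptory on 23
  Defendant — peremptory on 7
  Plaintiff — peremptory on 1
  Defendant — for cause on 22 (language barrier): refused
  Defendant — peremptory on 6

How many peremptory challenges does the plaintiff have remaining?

Plaintiff allotment: 3 base + 1 × 1 alternate = 4.
Plaintiff peremptories used: #25, #1 — 2.
Remaining: 4 − 2 = 2.

2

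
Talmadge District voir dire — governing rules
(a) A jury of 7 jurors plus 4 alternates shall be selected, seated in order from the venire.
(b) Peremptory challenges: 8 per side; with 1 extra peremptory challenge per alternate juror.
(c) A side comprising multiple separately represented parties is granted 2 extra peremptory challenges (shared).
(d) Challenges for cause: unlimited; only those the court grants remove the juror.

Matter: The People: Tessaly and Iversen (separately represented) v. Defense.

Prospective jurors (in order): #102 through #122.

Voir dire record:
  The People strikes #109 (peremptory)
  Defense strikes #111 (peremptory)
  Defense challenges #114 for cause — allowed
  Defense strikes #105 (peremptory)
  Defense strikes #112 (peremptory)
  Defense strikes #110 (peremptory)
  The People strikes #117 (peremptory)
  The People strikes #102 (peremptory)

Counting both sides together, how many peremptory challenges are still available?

The People allotment: 8 base + 1 × 4 alternates + 2 multi-party = 14. Defense allotment: 8 base + 1 × 4 alternates = 12.
The People peremptories used: #109, #117, #102 — 3.
Defense peremptories used: #111, #105, #112, #110 — 4 (the for-cause on #114 doesn't count).
Remaining: (14 − 3) + (12 − 4) = 19.

19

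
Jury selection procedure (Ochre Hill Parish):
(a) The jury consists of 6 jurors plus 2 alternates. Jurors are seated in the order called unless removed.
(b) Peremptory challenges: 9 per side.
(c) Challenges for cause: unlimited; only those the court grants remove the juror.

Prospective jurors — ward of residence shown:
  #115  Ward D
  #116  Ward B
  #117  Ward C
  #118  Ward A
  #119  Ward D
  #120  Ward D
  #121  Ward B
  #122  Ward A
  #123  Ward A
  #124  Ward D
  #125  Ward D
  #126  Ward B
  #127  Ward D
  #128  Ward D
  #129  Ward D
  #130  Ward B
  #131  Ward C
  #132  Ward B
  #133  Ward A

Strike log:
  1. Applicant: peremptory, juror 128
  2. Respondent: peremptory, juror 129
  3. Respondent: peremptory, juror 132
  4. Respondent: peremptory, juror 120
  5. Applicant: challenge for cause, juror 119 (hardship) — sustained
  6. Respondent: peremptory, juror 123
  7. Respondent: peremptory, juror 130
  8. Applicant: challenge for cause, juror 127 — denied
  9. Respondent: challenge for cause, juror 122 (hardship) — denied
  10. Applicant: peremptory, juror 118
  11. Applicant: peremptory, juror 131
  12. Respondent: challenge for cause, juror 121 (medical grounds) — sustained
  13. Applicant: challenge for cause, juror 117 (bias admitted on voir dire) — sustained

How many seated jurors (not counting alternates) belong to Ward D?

Removed: #117, #118, #119, #120, #121, #123, #128, #129, #130, #131, #132.
Seated jurors 1–6: #115, #116, #122, #124, #125, #126 (alternates #127, #133 not counted).
Of those, in Ward D: #115, #124, #125 → 3.

3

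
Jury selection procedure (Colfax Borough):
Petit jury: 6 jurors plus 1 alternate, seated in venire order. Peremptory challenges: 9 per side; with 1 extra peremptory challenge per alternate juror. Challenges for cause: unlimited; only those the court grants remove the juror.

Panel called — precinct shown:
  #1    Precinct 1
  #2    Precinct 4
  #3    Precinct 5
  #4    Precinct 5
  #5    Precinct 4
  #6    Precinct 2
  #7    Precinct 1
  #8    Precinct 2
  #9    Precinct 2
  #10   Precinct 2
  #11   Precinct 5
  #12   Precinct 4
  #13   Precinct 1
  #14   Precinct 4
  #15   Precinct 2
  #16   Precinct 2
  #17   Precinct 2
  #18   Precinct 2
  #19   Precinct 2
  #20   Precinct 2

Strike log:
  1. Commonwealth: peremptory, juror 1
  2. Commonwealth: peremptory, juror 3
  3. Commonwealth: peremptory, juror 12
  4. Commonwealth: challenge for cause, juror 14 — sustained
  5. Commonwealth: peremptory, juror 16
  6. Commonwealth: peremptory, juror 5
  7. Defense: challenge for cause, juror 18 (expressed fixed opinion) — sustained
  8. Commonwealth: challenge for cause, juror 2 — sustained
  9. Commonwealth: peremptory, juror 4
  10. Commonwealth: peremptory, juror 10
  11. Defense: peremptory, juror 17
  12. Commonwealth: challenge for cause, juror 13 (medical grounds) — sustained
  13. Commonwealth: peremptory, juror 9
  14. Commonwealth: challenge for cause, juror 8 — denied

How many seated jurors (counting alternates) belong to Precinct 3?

0

Removed: #1, #2, #3, #4, #5, #9, #10, #12, #13, #14, #16, #17, #18.
Seated (7 incl. alternates): #6, #7, #8, #11, #15, #19, #20.
None of those are in Precinct 3 → 0.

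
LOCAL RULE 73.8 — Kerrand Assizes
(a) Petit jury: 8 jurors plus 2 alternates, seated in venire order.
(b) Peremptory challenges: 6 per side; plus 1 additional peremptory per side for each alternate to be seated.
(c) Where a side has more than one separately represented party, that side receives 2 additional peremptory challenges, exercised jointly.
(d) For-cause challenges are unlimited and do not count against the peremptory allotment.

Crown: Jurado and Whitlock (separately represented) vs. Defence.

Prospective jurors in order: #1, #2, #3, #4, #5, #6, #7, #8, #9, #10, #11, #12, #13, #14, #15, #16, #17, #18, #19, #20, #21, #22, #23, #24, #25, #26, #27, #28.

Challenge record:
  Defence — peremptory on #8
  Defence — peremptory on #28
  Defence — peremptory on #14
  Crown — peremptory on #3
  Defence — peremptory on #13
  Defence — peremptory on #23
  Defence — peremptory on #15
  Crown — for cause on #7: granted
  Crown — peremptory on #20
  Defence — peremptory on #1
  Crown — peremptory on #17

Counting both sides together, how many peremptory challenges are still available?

8

Crown allotment: 6 base + 1 × 2 alternates + 2 multi-party = 10. Defence allotment: 6 base + 1 × 2 alternates = 8.
Crown peremptories used: #3, #20, #17 — 3 (the for-cause on #7 doesn't count).
Defence peremptories used: #8, #28, #14, #13, #23, #15, #1 — 7.
Remaining: (10 − 3) + (8 − 7) = 8.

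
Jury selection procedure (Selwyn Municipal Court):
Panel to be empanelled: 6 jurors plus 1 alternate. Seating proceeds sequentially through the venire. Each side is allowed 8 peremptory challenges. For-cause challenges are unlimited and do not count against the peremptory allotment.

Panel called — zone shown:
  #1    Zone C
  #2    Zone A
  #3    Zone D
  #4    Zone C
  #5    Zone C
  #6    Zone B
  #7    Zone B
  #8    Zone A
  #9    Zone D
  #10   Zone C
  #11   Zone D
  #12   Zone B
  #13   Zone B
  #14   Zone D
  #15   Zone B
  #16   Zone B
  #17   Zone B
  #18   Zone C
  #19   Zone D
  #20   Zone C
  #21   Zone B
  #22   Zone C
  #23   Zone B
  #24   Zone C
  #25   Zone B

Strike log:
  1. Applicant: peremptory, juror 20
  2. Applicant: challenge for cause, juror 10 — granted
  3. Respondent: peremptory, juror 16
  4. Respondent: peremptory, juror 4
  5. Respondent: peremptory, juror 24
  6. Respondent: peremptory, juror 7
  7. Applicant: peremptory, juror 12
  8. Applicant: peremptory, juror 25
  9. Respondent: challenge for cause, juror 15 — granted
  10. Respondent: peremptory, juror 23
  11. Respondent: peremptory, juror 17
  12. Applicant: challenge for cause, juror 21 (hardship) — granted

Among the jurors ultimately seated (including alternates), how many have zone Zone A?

2

Removed: #4, #7, #10, #12, #15, #16, #17, #20, #21, #23, #24, #25.
Seated (7 incl. alternates): #1, #2, #3, #5, #6, #8, #9.
Of those, in Zone A: #2, #8 → 2.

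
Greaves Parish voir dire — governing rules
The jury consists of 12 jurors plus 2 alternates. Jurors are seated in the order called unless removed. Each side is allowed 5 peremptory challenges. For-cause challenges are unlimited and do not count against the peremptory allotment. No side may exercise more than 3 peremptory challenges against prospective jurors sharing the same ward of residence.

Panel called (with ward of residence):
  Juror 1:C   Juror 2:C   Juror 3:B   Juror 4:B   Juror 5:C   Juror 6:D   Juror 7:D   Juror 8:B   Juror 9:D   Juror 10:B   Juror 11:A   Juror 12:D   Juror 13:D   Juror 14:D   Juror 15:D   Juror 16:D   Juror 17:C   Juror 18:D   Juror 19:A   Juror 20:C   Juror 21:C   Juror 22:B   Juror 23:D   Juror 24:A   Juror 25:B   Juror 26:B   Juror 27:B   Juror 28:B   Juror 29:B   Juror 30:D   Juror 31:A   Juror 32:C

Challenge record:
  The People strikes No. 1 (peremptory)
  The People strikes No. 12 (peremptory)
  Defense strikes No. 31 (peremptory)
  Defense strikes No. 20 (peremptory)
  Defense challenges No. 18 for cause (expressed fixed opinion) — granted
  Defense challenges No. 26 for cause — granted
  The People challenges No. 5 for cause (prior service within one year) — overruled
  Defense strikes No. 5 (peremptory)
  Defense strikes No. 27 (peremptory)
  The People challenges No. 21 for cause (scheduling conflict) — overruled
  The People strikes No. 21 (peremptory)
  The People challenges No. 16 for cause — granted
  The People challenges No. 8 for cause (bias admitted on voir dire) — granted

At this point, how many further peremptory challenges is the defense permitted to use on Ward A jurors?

Defense peremptories so far: #31, #20, #5, #27 — 4 of 5 used, 1 left overall.
Against Ward A: #31 — 1 used; per-ward cap 3 leaves 2.
Binding limit: min(1, 2) = 1.

1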